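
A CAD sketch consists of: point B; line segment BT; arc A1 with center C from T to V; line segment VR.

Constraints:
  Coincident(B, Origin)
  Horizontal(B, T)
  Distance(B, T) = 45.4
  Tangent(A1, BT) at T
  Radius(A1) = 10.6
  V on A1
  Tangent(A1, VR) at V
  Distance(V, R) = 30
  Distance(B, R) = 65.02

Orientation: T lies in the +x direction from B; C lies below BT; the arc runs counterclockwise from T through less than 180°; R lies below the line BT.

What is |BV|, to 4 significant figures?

39.10

Checks: |CT| = 10.60 ✓; |CV| = 10.60 ✓; ∠(CV, VR) = 90.00° ✓; |VR| = 30.00 ✓; |BR| = 65.02 ✓.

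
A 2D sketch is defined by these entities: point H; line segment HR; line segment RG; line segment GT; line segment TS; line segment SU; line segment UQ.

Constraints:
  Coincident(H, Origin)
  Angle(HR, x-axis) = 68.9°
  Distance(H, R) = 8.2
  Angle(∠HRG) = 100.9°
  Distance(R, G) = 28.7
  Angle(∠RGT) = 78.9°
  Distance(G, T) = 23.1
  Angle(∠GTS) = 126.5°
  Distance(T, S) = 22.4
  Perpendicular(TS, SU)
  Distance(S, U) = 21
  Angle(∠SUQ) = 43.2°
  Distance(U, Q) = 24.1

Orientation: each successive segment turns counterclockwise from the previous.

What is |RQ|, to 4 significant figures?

28.16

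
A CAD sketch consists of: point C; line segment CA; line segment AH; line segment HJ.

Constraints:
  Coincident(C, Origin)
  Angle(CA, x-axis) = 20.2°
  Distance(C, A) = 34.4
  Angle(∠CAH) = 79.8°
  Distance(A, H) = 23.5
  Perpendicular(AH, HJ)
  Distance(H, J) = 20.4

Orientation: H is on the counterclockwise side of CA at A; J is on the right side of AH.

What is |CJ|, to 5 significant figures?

56.981

C is at the origin; CA runs at 20.2° with length 34.4, so A = 34.4·(cos 20.2°, sin 20.2°) = (32.284, 11.878). ∠CAH = 79.8°, so AH runs at 20.2° + (180° − 79.8°) = 120.40° from the x-axis; with |AH| = 23.5, H = A + 23.5·(cos 120.40°, sin 120.40°) = (20.392, 32.147). AH is perpendicular to HJ; with |HJ| = 20.4 on the right of AH, J = H + 20.4·(0.86251, 0.50603) = (37.988, 42.470). Then |CJ| = |J − C| = 56.981.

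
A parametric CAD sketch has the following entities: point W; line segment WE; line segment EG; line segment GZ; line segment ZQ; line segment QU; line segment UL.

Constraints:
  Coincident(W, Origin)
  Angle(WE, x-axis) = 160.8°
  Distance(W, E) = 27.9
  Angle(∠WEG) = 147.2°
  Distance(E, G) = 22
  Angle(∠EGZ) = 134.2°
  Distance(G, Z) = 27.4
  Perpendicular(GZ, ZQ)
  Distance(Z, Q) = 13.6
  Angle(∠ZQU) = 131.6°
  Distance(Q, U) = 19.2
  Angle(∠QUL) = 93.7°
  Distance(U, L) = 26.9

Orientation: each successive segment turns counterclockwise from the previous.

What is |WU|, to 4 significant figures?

37.82

GZ ⟂ ZQ, so ZQ runs at -30.60°; with |ZQ| = 13.6, Q = (-49.97, -26.51). ∠ZQU = 131.6° gives QU at 17.80° from the x-axis; with |QU| = 19.2, U = (-31.69, -20.64). Then |WU| = |U − W| = 37.82.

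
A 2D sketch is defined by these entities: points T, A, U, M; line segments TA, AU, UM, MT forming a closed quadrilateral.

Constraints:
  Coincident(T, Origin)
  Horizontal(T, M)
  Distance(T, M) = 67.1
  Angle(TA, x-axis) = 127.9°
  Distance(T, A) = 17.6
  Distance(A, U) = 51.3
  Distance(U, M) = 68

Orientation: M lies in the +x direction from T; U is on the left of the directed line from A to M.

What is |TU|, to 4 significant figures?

57.12

Checks: |AU| = 51.30 ✓; |UM| = 68.00 ✓.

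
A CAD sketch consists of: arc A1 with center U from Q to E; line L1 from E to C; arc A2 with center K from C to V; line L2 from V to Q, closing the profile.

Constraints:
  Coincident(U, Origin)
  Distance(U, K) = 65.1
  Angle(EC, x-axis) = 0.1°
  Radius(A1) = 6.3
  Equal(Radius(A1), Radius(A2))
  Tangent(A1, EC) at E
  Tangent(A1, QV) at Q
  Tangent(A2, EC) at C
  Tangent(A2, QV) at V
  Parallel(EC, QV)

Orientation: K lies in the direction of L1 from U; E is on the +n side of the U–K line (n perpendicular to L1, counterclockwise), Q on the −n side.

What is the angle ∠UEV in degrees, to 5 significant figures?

79.046°

The slot axis is L1's direction at 0.1°, so u = (cos 0.1°, sin 0.1°) = (1.0000, 0.0017453) and n = (−sin 0.1°, cos 0.1°) = (-0.0017453, 1.0000). U is at the origin and K lies 65.1 along u from U, so K = 65.1·u = (65.100, 0.11362). Tangency of A1 to both parallel lines with radius 6.3 puts E and Q at U ± 6.3·n: E = (-0.010996, 6.3000), Q = (0.010996, -6.3000). Equal radii place C and V the same way about K: C = K + 6.3·n = (65.089, 6.4136), V = K − 6.3·n = (65.111, -6.1864). Then cos ∠UEV = EU·EV / (|EU||EV|), giving 79.046°.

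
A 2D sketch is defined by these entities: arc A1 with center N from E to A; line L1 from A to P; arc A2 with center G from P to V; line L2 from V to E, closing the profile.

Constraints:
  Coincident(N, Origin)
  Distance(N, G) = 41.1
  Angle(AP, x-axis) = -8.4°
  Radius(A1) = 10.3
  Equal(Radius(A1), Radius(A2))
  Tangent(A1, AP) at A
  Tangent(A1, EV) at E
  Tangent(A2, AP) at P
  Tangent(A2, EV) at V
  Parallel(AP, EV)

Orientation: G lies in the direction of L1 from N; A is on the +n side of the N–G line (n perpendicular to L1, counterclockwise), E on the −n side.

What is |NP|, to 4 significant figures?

42.37

Tangency of A1 to both parallel lines with radius 10.3 puts A and E at N ± 10.3·n: A = (1.505, 10.19), E = (-1.505, -10.19). Equal radii place P and V the same way about G: P = G + 10.3·n = (42.16, 4.185), V = G − 10.3·n = (39.15, -16.19). Then |NP| = |P − N| = 42.37.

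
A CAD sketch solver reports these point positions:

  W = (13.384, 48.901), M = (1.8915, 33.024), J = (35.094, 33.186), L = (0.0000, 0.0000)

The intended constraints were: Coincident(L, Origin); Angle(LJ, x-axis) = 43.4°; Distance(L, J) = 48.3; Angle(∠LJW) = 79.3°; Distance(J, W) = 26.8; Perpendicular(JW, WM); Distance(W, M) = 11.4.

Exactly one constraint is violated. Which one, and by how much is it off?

Distance(W, M) = 11.4 — off by 8.20.

L = (0.00, 0.00) ✓; LJ at 43.40° ✓; |LJ| = 48.30 ✓; ∠LJW = 79.30° ✓; |JW| = 26.80 ✓; ∠(JW, WM) = 90.00° ✓; |WM| = 19.60 ✗.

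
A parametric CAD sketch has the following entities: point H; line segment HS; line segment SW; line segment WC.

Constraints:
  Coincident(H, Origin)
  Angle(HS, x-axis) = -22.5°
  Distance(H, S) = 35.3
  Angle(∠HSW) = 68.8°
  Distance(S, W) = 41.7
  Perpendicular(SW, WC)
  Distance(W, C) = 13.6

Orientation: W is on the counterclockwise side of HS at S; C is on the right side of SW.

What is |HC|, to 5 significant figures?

54.777

H is at the origin; HS runs at -22.5° with length 35.3, so S = 35.3·(cos -22.5°, sin -22.5°) = (32.613, -13.509). ∠HSW = 68.8°, so SW runs at -22.5° + (180° − 68.8°) = 88.700° from the x-axis; with |SW| = 41.7, W = S + 41.7·(cos 88.700°, sin 88.700°) = (33.559, 28.181). SW is perpendicular to WC; with |WC| = 13.6 on the right of SW, C = W + 13.6·(0.99974, -0.022687) = (47.156, 27.872). Then |HC| = |C − H| = 54.777.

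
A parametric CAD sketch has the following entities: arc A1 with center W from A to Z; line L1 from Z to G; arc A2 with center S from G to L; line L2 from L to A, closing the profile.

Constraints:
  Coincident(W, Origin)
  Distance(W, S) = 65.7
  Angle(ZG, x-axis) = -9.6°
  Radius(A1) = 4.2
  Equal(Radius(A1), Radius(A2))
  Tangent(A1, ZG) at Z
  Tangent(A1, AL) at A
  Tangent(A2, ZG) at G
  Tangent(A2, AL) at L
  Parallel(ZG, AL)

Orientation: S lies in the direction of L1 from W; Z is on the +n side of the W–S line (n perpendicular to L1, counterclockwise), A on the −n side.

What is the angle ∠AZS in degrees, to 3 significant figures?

86.3°

The slot axis is L1's direction at -9.6°, so u = (cos -9.6°, sin -9.6°) = (0.986, -0.167) and n = (−sin -9.6°, cos -9.6°) = (0.167, 0.986). W is at the origin and S lies 65.7 along u from W, so S = 65.7·u = (64.8, -11.0). Tangency of A1 to both parallel lines with radius 4.2 puts Z and A at W ± 4.2·n: Z = (0.700, 4.14), A = (-0.700, -4.14). Then cos ∠AZS = ZA·ZS / (|ZA||ZS|), giving 86.3°.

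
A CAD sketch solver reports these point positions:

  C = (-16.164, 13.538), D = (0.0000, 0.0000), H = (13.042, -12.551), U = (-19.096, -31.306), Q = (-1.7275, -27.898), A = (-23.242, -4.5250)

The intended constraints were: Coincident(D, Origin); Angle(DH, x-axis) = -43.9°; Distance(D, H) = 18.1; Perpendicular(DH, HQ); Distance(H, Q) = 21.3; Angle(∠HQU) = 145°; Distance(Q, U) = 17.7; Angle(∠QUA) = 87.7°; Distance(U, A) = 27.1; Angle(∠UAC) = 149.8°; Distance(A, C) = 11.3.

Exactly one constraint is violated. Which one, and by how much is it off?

Distance(A, C) = 11.3 — off by 8.10.

D = (0.00, 0.00) ✓; DH at -43.90° ✓; |DH| = 18.10 ✓; ∠(DH, HQ) = 90.00° ✓; |HQ| = 21.30 ✓; ∠HQU = 145.0° ✓; |QU| = 17.70 ✓; ∠QUA = 87.70° ✓; |UA| = 27.10 ✓; ∠UAC = 149.8° ✓; |AC| = 19.40 ✗.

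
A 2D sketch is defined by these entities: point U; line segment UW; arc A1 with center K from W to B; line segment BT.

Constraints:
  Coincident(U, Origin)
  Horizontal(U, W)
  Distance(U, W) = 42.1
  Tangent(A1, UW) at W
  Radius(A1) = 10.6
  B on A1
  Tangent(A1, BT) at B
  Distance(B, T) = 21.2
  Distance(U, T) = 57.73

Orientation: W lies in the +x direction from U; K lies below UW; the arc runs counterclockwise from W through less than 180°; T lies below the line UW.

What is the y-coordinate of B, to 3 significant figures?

-17.1

U is at the origin; U and W share the same y with |UW| = 42.1 and W on the +x side, so W = (42.1, 0.00). Tangency of A1 to UW means the radius KW is perpendicular to UW, so K = W + (0, -10.6) = (42.1, -10.6). Since KB ⟂ BT (tangency), |KT| = √(10.6² + 21.2²) = 23.7 regardless of where B sits on A1. So T lies on both circle(U, 57.73) and circle(K, 23.7); the below-UW intersection is T = (46.8, -33.8). B is the foot of the tangent from T: B = (33.7, -17.1).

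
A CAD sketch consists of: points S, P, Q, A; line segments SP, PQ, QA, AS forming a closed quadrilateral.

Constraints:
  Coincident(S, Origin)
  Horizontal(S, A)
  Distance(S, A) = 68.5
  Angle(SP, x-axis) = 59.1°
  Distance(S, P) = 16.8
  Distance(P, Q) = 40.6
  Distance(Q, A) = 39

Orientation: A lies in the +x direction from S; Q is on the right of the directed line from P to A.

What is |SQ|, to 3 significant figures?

38.0

Checks: |PQ| = 40.60 ✓; |QA| = 39.00 ✓.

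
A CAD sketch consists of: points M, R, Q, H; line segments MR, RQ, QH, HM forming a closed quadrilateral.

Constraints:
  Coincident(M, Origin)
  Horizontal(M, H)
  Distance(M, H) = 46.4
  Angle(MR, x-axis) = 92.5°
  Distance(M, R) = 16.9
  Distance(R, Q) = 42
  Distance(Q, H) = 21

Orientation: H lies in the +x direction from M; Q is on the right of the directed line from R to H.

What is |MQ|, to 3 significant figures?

31.9

M is at the origin; M and H share the same y with |MH| = 46.4 and H in +x, so H = (46.4, 0). MR runs at 92.5° with |MR| = 16.9, so R = (-0.737, 16.9). Q is determined by |RQ| = 42.0 and |QH| = 21.0 together: it lies at the intersection of circle(R, 42.0) and circle(H, 21.0). With |RH| = 50.1, the foot of the radical line on RH is 38.2 from R and the perpendicular offset is √(42.0² − 38.2²) = 17.4. Taking the right-of-RH solution: Q = (29.4, -12.4).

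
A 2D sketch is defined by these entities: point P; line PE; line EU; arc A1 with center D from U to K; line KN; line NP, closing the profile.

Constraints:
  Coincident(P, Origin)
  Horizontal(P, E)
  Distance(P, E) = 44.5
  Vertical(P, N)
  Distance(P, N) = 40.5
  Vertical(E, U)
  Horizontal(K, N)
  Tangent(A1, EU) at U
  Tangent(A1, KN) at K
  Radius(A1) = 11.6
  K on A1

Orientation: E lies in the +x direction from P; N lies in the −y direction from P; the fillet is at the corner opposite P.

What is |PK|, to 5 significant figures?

52.179

P is at the origin; PE is horizontal with |PE| = 44.5 and E on the +x side, so E = (44.500, 0.0000). P and N share the same x with |PN| = 40.5 and N on the −y side, so N = (0.0000, -40.500). The virtual corner opposite P is at (44.500, -40.500). Tangency of A1 to EU means the radius DU is perpendicular to EU and A1 meets KN tangentially, so DK is at right angles to KN, with radius 11.6, so the center D sits 11.6 in from both sides at D = (32.900, -28.900). That places the tangent points at U = (44.500, -28.900) on EU and K = (32.900, -40.500) on KN. Then |PK| = |K − P| = 52.179.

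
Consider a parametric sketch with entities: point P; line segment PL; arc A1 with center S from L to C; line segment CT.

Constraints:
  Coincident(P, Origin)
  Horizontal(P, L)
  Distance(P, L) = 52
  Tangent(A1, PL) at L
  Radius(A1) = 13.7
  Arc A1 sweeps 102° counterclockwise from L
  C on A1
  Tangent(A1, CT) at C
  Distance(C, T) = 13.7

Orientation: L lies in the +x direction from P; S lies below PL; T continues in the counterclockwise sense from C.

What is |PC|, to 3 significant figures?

42.0

P is at the origin; PL is horizontal with |PL| = 52.0 and L on the +x side, so L = (52.0, 0.00). Since A1 is tangent to PL there, SL ⟂ PL, so S = L + (0, -13.7) = (52.0, -13.7). On A1, L sits at bearing 90° from S; a 102° counterclockwise sweep puts C at bearing 192°, so C = S + 13.7·(cos 192°, sin 192°) = (38.6, -16.5). Then |PC| = |C − P| = 42.0.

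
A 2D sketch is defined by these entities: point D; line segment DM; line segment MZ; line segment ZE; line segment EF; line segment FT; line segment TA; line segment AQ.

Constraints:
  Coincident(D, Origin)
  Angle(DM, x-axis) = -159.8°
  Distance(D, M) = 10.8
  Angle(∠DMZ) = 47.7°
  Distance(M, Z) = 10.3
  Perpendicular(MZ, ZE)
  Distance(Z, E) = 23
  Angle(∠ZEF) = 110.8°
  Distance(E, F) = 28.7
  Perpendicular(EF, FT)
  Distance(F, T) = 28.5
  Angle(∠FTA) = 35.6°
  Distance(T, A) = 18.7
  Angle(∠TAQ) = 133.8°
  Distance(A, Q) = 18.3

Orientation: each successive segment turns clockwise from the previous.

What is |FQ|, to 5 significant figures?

8.8636

D is at the origin; DM runs at -159.8° with length 10.8, so M = (-10.136, -3.7292). ∠DMZ = 47.7° gives MZ at 67.900° from the x-axis; with |MZ| = 10.3, Z = (-6.2606, 5.8140). MZ is perpendicular to ZE, so ZE runs at -22.100°; with |ZE| = 23.0, E = (15.050, -2.8391). ∠ZEF = 110.8° gives EF at -91.300° from the x-axis; with |EF| = 28.7, F = (14.398, -31.532). EF ⟂ FT, so FT runs at 178.70°; with |FT| = 28.5, T = (-14.094, -30.885). ∠FTA = 35.6° gives TA at 34.300° from the x-axis; with |TA| = 18.7, A = (1.3538, -20.347). ∠TAQ = 133.8° gives AQ at -11.900° from the x-axis; with |AQ| = 18.3, Q = (19.261, -24.121). Then |FQ| = |Q − F| = 8.8636.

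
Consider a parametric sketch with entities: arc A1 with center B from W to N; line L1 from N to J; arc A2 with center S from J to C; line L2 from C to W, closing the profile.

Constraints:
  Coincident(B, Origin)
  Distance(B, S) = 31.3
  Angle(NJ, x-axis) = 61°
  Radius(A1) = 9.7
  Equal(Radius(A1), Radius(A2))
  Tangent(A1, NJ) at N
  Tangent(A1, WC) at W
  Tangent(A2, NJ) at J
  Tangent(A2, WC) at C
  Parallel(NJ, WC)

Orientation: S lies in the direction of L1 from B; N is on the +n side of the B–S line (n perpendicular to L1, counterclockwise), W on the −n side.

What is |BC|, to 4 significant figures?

32.77

Tangency of A1 to both parallel lines with radius 9.7 puts N and W at B ± 9.7·n: N = (-8.484, 4.703), W = (8.484, -4.703). Equal radii place J and C the same way about S: J = S + 9.7·n = (6.691, 32.08), C = S − 9.7·n = (23.66, 22.67). Then |BC| = |C − B| = 32.77.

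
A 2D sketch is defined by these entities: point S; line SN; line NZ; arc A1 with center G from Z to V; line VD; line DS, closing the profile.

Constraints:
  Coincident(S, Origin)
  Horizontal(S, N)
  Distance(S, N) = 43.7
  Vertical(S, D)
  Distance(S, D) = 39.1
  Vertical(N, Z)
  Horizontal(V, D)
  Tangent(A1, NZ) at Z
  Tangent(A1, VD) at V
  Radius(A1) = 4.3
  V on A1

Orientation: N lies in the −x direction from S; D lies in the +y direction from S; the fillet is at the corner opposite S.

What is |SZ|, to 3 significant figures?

55.9

S is at the origin; S and N share the same y with |SN| = 43.7 and N on the −x side, so N = (-43.7, 0.00). S and D share the same x with |SD| = 39.1 and D on the +y side, so D = (0.00, 39.1). The virtual corner opposite S is at (-43.7, 39.1). Since A1 is tangent to NZ there, GZ ⟂ NZ and A1 meets VD tangentially, so GV is at right angles to VD, with radius 4.3, so the center G sits 4.3 in from both sides at G = (-39.4, 34.8). That places the tangent points at Z = (-43.7, 34.8) on NZ and V = (-39.4, 39.1) on VD. Then |SZ| = |Z − S| = 55.9.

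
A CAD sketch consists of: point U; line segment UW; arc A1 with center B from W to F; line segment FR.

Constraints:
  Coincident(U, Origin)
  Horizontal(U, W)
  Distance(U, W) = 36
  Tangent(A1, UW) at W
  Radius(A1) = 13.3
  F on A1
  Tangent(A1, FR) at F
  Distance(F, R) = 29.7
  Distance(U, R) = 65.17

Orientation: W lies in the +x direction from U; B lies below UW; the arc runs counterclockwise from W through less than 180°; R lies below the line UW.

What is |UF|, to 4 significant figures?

35.48

Checks: |BW| = 13.30 ✓; |BF| = 13.30 ✓; ∠(BF, FR) = 90.00° ✓; |FR| = 29.70 ✓; |UR| = 65.17 ✓.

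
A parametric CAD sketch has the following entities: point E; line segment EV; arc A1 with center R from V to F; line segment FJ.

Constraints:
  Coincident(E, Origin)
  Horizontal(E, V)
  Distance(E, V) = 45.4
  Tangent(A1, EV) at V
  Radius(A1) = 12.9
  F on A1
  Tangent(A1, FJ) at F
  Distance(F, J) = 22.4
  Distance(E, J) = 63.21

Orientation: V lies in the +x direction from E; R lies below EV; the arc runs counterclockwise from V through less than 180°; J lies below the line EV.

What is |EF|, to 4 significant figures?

41.54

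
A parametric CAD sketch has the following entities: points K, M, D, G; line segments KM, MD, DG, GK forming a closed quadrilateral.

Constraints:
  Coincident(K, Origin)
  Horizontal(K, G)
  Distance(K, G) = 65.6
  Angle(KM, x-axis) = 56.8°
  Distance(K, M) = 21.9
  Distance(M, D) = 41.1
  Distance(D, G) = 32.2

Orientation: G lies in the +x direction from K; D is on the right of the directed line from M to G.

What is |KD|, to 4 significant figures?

39.54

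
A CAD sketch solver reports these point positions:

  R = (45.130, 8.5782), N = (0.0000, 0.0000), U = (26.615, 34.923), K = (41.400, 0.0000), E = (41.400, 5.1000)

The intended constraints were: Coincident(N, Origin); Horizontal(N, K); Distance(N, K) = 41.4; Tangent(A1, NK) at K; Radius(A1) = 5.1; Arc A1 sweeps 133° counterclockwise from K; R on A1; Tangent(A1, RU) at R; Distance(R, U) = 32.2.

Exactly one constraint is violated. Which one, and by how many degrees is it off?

Tangent(A1, RU) at R — off by 7.90°.

N = (0.00, 0.00) ✓; N.y = 0.00, K.y = 0.00 ✓; |NK| = 41.40 ✓; ∠(EK, KN) = 90.00° ✓; |EK| = 5.100 ✓; bearing(E→R) − bearing(E→K) = 133.0° ✓; |ER| = 5.100 ✓; ∠(ER, RU) = 97.90° ✗; |RU| = 32.20 ✓.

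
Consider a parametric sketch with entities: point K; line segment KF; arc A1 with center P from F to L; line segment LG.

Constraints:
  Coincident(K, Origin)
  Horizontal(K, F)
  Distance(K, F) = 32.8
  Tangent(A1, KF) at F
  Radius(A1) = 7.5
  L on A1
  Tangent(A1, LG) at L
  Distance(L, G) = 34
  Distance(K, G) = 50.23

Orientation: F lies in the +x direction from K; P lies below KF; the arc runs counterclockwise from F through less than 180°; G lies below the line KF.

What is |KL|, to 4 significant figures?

26.56

K is at the origin; KF is horizontal with |KF| = 32.8 and F on the +x side, so F = (32.80, 0.000). The tangent condition forces PF to be normal to KF, so P = F + (0, -7.5) = (32.80, -7.500). Since PL ⟂ LG (tangency), |PG| = √(7.5² + 34.0²) = 34.82 regardless of where L sits on A1. So G lies on both circle(K, 50.23) and circle(P, 34.82); the below-KF intersection is G = (27.65, -41.93). L is the foot of the tangent from G: L = (25.32, -8.015).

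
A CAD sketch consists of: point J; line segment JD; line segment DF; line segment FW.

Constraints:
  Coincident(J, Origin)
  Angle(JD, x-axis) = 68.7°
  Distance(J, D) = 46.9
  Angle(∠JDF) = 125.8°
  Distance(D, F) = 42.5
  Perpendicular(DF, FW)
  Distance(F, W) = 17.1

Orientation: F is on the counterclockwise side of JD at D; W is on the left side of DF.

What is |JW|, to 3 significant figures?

73.0

J is at the origin; JD runs at 68.7° with length 46.9, so D = 46.9·(cos 68.7°, sin 68.7°) = (17.0, 43.7). ∠JDF = 125.8°, so DF runs at 68.7° + (180° − 125.8°) = 123° from the x-axis; with |DF| = 42.5, F = D + 42.5·(cos 123°, sin 123°) = (-6.05, 79.4). The perpendicularity gives FW at right angles to DF; with |FW| = 17.1 on the left of DF, W = F + 17.1·(-0.840, -0.543) = (-20.4, 70.1). Then |JW| = |W − J| = 73.0.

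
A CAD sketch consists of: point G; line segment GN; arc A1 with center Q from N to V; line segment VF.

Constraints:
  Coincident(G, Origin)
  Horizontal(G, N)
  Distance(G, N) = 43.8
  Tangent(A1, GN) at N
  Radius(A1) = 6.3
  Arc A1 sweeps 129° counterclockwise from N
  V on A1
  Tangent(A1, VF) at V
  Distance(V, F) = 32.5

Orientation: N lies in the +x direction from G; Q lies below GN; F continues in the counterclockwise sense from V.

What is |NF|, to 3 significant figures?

38.8

On A1, N sits at bearing 90° from Q; a 129° counterclockwise sweep puts V at bearing 219°, so V = Q + 6.3·(cos 219°, sin 219°) = (38.9, -10.3). The tangent condition forces QV to be normal to VF, so VF runs along (−sin 219°, cos 219°); with |VF| = 32.5, F = (59.4, -35.5). Then |NF| = |F − N| = 38.8.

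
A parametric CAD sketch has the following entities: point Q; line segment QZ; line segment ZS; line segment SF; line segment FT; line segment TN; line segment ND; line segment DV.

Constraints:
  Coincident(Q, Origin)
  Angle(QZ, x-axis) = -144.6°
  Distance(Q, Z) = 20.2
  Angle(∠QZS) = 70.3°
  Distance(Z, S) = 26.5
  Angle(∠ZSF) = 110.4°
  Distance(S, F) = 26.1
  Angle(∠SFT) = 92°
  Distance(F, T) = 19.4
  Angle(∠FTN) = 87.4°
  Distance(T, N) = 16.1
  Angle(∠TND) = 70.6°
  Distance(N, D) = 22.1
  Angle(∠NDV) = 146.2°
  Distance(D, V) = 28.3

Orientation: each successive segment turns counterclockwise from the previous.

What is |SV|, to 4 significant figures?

44.95

Q is at the origin; QZ runs at -144.6° with length 20.2, so Z = (-16.47, -11.70). ∠QZS = 70.3° gives ZS at -34.90° from the x-axis; with |ZS| = 26.5, S = (5.268, -26.86). ∠ZSF = 110.4° gives SF at 34.70° from the x-axis; with |SF| = 26.1, F = (26.73, -12.01). ∠SFT = 92.0° gives FT at 122.7° from the x-axis; with |FT| = 19.4, T = (16.25, 4.320). ∠FTN = 87.4° gives TN at -144.7° from the x-axis; with |TN| = 16.1, N = (3.106, -4.983). ∠TND = 70.6° gives ND at -35.30° from the x-axis; with |ND| = 22.1, D = (21.14, -17.75). ∠NDV = 146.2° gives DV at -1.500° from the x-axis; with |DV| = 28.3, V = (49.43, -18.49). Then |SV| = |V − S| = 44.95.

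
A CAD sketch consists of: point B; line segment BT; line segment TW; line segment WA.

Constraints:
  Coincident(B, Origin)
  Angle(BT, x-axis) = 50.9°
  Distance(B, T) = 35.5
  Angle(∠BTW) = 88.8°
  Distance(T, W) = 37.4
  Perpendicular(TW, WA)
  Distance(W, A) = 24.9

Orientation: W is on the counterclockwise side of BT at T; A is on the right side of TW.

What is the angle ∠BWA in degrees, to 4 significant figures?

134.1°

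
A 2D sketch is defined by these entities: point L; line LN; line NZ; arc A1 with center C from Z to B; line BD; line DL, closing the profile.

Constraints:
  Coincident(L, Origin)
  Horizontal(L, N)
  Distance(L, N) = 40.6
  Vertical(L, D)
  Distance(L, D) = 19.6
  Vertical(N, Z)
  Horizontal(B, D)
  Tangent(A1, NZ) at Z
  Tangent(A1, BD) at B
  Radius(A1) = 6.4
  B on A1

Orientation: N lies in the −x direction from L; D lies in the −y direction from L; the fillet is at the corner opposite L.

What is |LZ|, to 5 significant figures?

42.692

L is at the origin; L and N share the same y with |LN| = 40.6 and N on the −x side, so N = (-40.600, 0.0000). L and D share the same x with |LD| = 19.6 and D on the −y side, so D = (0.0000, -19.600). The virtual corner opposite L is at (-40.600, -19.600). The tangent condition forces CZ to be normal to NZ and since A1 is tangent to BD there, CB ⟂ BD, with radius 6.4, so the center C sits 6.4 in from both sides at C = (-34.200, -13.200). That places the tangent points at Z = (-40.600, -13.200) on NZ and B = (-34.200, -19.600) on BD. Then |LZ| = |Z − L| = 42.692.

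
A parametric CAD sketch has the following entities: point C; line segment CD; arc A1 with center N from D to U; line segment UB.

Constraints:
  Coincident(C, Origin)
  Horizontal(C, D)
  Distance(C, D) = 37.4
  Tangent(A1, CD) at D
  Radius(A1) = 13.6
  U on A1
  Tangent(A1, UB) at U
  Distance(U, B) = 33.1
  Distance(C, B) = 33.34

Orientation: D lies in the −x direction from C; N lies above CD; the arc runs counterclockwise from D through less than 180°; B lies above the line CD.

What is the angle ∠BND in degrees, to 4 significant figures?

122.0°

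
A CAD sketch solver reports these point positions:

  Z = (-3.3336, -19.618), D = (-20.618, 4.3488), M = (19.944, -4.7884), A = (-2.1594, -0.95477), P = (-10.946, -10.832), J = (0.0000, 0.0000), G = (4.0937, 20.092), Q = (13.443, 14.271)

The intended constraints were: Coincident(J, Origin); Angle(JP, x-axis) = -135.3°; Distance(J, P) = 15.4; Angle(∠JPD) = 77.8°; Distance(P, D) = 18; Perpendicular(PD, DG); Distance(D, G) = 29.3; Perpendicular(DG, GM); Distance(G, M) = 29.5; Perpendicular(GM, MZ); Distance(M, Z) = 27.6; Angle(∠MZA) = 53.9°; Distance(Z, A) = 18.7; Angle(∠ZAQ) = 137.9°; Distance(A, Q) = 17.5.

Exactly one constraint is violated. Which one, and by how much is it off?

Distance(A, Q) = 17.5 — off by 4.30.

J = (0.00, 0.00) ✓; JP at -135.3° ✓; |JP| = 15.40 ✓; ∠JPD = 77.80° ✓; |PD| = 18.00 ✓; ∠(PD, DG) = 90.00° ✓; |DG| = 29.30 ✓; ∠(DG, GM) = 90.00° ✓; |GM| = 29.50 ✓; ∠(GM, MZ) = 90.00° ✓; |MZ| = 27.60 ✓; ∠MZA = 53.90° ✓; |ZA| = 18.70 ✓; ∠ZAQ = 137.9° ✓; |AQ| = 21.80 ✗.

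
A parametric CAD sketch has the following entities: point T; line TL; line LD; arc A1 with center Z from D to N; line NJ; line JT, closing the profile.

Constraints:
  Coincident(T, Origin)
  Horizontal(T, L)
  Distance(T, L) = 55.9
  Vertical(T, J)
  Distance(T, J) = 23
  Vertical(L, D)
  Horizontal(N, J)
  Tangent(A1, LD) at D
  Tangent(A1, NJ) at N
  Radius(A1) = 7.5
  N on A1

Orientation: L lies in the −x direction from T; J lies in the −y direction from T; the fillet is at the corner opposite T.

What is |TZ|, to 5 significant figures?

50.821

TJ is vertical with |TJ| = 23.0 and J on the −y side, so J = (0.0000, -23.000). The virtual corner opposite T is at (-55.900, -23.000). A1 meets LD tangentially, so ZD is at right angles to LD and A1 meets NJ tangentially, so ZN is at right angles to NJ, with radius 7.5, so the center Z sits 7.5 in from both sides at Z = (-48.400, -15.500). Then |TZ| = |Z − T| = 50.821.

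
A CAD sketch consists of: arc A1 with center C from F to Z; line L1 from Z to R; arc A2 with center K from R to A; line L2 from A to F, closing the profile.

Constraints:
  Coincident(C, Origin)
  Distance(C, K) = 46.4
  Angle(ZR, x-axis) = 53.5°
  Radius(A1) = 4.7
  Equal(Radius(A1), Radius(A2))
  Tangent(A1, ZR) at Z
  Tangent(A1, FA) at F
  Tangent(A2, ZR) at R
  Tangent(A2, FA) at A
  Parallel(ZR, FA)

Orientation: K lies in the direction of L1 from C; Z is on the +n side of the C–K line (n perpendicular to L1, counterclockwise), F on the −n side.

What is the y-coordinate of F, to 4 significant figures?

-2.796

The slot axis is L1's direction at 53.5°, so u = (cos 53.5°, sin 53.5°) = (0.5948, 0.8039) and n = (−sin 53.5°, cos 53.5°) = (-0.8039, 0.5948). C is at the origin and K lies 46.4 along u from C, so K = 46.4·u = (27.60, 37.30). Tangency of A1 to both parallel lines with radius 4.7 puts Z and F at C ± 4.7·n: Z = (-3.778, 2.796), F = (3.778, -2.796). So F.y = -2.796.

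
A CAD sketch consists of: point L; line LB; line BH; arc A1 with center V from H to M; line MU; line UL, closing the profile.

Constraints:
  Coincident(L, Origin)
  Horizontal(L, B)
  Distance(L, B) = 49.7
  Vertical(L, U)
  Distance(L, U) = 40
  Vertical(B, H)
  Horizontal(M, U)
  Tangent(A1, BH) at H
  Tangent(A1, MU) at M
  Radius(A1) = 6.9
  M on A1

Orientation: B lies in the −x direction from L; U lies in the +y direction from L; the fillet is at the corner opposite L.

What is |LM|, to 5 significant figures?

58.582

L is at the origin; LB is horizontal with |LB| = 49.7 and B on the −x side, so B = (-49.700, 0.0000). L and U share the same x with |LU| = 40.0 and U on the +y side, so U = (0.0000, 40.000). The virtual corner opposite L is at (-49.700, 40.000). A1 meets BH tangentially, so VH is at right angles to BH and tangency of A1 to MU means the radius VM is perpendicular to MU, with radius 6.9, so the center V sits 6.9 in from both sides at V = (-42.800, 33.100). That places the tangent points at H = (-49.700, 33.100) on BH and M = (-42.800, 40.000) on MU. Then |LM| = |M − L| = 58.582.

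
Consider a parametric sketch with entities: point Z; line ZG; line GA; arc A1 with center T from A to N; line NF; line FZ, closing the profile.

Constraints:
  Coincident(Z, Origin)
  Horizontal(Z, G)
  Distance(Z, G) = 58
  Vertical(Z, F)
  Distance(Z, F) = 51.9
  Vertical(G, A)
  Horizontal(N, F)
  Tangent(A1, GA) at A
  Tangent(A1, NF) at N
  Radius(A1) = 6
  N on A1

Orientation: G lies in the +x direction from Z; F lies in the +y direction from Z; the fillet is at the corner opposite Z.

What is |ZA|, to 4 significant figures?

73.96

The virtual corner opposite Z is at (58.00, 51.90). A1 meets GA tangentially, so TA is at right angles to GA and A1 meets NF tangentially, so TN is at right angles to NF, with radius 6.0, so the center T sits 6.0 in from both sides at T = (52.00, 45.90). That places the tangent points at A = (58.00, 45.90) on GA and N = (52.00, 51.90) on NF. Then |ZA| = |A − Z| = 73.96.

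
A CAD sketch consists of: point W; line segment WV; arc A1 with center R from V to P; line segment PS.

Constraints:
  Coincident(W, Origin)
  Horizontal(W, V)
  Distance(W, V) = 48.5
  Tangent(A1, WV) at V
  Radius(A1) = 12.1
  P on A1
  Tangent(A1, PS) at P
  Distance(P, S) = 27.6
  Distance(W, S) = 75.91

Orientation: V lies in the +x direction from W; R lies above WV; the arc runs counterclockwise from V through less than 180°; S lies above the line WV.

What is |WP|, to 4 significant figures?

60.96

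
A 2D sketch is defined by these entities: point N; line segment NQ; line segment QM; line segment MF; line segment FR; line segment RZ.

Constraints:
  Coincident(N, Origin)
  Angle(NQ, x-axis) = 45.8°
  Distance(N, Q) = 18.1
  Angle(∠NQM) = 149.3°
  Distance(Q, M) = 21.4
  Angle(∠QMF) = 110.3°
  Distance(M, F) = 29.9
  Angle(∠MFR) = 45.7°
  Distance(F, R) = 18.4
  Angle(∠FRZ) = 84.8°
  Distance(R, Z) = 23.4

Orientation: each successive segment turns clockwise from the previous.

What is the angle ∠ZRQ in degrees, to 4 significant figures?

65.25°

N is at the origin; NQ runs at 45.8° with length 18.1, so Q = (12.62, 12.98). ∠NQM = 149.3° gives QM at 15.10° from the x-axis; with |QM| = 21.4, M = (33.28, 18.55). ∠QMF = 110.3° gives MF at -54.60° from the x-axis; with |MF| = 29.9, F = (50.60, -5.821). ∠MFR = 45.7° gives FR at 171.1° from the x-axis; with |FR| = 18.4, R = (32.42, -2.975). ∠FRZ = 84.8° gives RZ at 75.90° from the x-axis; with |RZ| = 23.4, Z = (38.12, 19.72). Then cos ∠ZRQ = RZ·RQ / (|RZ||RQ|), giving 65.25°.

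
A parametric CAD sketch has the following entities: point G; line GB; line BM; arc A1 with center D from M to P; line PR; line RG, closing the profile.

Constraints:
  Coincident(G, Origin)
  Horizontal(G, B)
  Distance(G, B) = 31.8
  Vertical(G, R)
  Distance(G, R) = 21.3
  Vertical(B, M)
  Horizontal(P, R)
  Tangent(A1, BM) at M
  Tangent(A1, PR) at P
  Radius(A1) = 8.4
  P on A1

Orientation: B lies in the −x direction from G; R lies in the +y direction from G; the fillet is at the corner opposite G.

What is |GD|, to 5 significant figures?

26.720

G and R share the same x with |GR| = 21.3 and R on the +y side, so R = (0.0000, 21.300). The virtual corner opposite G is at (-31.800, 21.300). A1 meets BM tangentially, so DM is at right angles to BM and the tangent condition forces DP to be normal to PR, with radius 8.4, so the center D sits 8.4 in from both sides at D = (-23.400, 12.900). Then |GD| = |D − G| = 26.720.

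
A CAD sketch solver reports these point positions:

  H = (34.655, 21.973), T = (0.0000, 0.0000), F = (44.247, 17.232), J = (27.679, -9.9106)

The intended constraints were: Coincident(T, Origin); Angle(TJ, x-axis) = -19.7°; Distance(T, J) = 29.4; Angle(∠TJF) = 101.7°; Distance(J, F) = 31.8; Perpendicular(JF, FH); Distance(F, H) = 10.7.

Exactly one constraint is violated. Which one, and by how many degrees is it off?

Perpendicular(JF, FH) — off by 5.10°.

T = (0.00, 0.00) ✓; TJ at -19.70° ✓; |TJ| = 29.40 ✓; ∠TJF = 101.7° ✓; |JF| = 31.80 ✓; ∠(JF, FH) = 95.10° ✗; |FH| = 10.70 ✓.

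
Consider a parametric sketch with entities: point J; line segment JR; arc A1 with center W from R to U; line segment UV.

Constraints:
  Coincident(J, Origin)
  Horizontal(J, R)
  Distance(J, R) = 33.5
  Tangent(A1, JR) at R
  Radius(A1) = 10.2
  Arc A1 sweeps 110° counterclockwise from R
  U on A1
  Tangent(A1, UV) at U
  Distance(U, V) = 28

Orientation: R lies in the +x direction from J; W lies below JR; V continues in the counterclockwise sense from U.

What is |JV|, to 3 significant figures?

52.2

J is at the origin; J and R share the same y with |JR| = 33.5 and R on the +x side, so R = (33.5, 0.00). Tangency of A1 to JR means the radius WR is perpendicular to JR, so W = R + (0, -10.2) = (33.5, -10.2). On A1, R sits at bearing 90° from W; a 110° counterclockwise sweep puts U at bearing 200°, so U = W + 10.2·(cos 200°, sin 200°) = (23.9, -13.7). The tangent condition forces WU to be normal to UV, so UV runs along (−sin 200°, cos 200°); with |UV| = 28.0, V = (33.5, -40.0). Then |JV| = |V − J| = 52.2.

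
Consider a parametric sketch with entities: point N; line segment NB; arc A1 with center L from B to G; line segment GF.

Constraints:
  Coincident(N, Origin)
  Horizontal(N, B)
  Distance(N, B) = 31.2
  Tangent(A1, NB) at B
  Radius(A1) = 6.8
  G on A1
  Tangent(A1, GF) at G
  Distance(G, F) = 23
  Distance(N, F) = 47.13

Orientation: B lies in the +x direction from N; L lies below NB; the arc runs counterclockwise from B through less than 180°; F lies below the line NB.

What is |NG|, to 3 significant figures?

27.1

N is at the origin; N and B share the same y with |NB| = 31.2 and B on the +x side, so B = (31.2, 0.00). Since A1 is tangent to NB there, LB ⟂ NB, so L = B + (0, -6.8) = (31.2, -6.80). Since LG ⟂ GF (tangency), |LF| = √(6.8² + 23.0²) = 24.0 regardless of where G sits on A1. So F lies on both circle(N, 47.13) and circle(L, 24.0); the below-NB intersection is F = (36.1, -30.3). G is the foot of the tangent from F: G = (25.2, -10.0).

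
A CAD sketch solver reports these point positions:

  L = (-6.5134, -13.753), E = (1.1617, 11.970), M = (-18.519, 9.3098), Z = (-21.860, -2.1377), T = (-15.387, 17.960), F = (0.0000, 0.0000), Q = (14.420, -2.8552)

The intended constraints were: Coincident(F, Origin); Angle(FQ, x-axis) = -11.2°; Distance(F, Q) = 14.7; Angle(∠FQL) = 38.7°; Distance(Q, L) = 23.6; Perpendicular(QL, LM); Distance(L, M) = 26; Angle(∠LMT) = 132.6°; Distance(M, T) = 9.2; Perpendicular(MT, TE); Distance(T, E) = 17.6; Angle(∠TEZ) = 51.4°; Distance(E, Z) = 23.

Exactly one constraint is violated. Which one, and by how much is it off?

Distance(E, Z) = 23 — off by 4.00.

F = (0.00, 0.00) ✓; FQ at -11.20° ✓; |FQ| = 14.70 ✓; ∠FQL = 38.70° ✓; |QL| = 23.60 ✓; ∠(QL, LM) = 90.00° ✓; |LM| = 26.00 ✓; ∠LMT = 132.6° ✓; |MT| = 9.200 ✓; ∠(MT, TE) = 89.99° ✓; |TE| = 17.60 ✓; ∠TEZ = 51.40° ✓; |EZ| = 27.00 ✗.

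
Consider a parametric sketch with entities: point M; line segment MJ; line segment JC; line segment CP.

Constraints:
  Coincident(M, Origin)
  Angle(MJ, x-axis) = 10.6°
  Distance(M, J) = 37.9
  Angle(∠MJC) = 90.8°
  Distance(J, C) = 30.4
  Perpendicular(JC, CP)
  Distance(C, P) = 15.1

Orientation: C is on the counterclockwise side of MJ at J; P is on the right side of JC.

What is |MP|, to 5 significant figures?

61.361

M is at the origin; MJ runs at 10.6° with length 37.9, so J = 37.9·(cos 10.6°, sin 10.6°) = (37.253, 6.9718). ∠MJC = 90.8°, so JC runs at 10.6° + (180° − 90.8°) = 99.800° from the x-axis; with |JC| = 30.4, C = J + 30.4·(cos 99.800°, sin 99.800°) = (32.079, 36.928). JC is perpendicular to CP; with |CP| = 15.1 on the right of JC, P = C + 15.1·(0.98541, 0.17021) = (46.959, 39.498). Then |MP| = |P − M| = 61.361.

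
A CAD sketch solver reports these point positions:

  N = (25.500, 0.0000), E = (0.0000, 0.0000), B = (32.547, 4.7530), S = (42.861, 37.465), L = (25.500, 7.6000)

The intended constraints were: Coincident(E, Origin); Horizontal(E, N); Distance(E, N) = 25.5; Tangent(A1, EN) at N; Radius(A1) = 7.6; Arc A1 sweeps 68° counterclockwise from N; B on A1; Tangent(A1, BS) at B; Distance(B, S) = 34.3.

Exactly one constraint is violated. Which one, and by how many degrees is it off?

Tangent(A1, BS) at B — off by 4.50°.

E = (0.00, 0.00) ✓; E.y = 0.00, N.y = 0.00 ✓; |EN| = 25.50 ✓; ∠(LN, NE) = 90.00° ✓; |LN| = 7.600 ✓; bearing(L→B) − bearing(L→N) = 68.00° ✓; |LB| = 7.600 ✓; ∠(LB, BS) = 85.50° ✗; |BS| = 34.30 ✓.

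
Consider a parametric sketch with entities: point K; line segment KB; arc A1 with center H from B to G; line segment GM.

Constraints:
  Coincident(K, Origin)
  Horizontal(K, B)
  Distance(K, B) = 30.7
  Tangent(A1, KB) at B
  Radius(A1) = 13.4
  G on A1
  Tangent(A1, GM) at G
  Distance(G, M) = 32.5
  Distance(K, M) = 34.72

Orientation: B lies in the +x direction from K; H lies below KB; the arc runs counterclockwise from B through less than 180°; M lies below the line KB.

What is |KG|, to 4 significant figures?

20.26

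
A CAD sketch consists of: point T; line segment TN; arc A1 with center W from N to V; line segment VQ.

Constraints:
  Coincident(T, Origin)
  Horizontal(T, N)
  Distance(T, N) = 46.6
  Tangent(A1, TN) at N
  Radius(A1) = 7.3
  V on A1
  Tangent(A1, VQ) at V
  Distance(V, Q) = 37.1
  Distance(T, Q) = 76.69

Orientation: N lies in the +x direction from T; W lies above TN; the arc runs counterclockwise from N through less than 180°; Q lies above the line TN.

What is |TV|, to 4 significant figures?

53.75

T is at the origin; T and N share the same y with |TN| = 46.6 and N on the +x side, so N = (46.60, 0.000). Since A1 is tangent to TN there, WN ⟂ TN, so W = N + (0, 7.3) = (46.60, 7.300). Since WV ⟂ VQ (tangency), |WQ| = √(7.3² + 37.1²) = 37.81 regardless of where V sits on A1. So Q lies on both circle(T, 76.69) and circle(W, 37.81); the above-TN intersection is Q = (65.35, 40.14). V is the foot of the tangent from Q: V = (53.52, 4.972).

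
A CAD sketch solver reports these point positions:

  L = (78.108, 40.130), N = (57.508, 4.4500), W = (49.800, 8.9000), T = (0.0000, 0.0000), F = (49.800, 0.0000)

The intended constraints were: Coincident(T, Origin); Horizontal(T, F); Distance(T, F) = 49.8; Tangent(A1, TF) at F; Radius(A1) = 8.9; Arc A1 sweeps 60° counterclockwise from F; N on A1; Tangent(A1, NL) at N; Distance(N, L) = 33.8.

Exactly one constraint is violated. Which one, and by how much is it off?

Distance(N, L) = 33.8 — off by 7.40.

T = (0.00, 0.00) ✓; T.y = 0.00, F.y = 0.00 ✓; |TF| = 49.80 ✓; ∠(WF, FT) = 90.00° ✓; |WF| = 8.900 ✓; bearing(W→N) − bearing(W→F) = 60.00° ✓; |WN| = 8.900 ✓; ∠(WN, NL) = 90.00° ✓; |NL| = 41.20 ✗.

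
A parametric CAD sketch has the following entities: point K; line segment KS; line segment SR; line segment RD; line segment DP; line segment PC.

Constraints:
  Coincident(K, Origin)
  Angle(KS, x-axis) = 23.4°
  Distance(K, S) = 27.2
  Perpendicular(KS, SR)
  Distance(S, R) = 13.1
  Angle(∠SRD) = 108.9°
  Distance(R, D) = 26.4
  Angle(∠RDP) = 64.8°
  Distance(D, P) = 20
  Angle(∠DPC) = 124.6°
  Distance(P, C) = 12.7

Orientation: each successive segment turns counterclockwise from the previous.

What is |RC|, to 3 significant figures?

20.9

K is at the origin; KS runs at 23.4° with length 27.2, so S = (25.0, 10.8). KS is perpendicular to SR, so SR runs at 113°; with |SR| = 13.1, R = (19.8, 22.8). ∠SRD = 108.9° gives RD at -176° from the x-axis; with |RD| = 26.4, D = (-6.56, 20.8). ∠RDP = 64.8° gives DP at -60.3° from the x-axis; with |DP| = 20.0, P = (3.35, 3.38). ∠DPC = 124.6° gives PC at -4.90° from the x-axis; with |PC| = 12.7, C = (16.0, 2.30). Then |RC| = |C − R| = 20.9.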